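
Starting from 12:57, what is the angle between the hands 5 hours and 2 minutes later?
First find the time 5 hours and 2 minutes after 12:57.
Total minutes: 12 x 60 + 57 + 5 x 60 + 2 = 1079.
1079 mod 720 = 359 minutes = 5:59.
Now compute the angle at 5:59:
Hour hand: 5 x 30 + 59 x 0.5 = 179.5 degrees
Minute hand: 59 x 6 = 354 degrees
Difference: |179.5 - 354| = 174.5 degrees
The angle is 174.5 degrees

Final answer: 174.5 degrees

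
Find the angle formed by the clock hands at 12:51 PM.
Hour hand position: 0 x 30 + 51 x 0.5 = 25.5 degrees
Minute hand position: 51 x 6 = 306 degrees
Difference: |25.5 - 306| = 280.5 degrees
Since 280.5 > 180, the smaller angle is 360 - 280.5 = 79.5 degrees

Final answer: 79.5 degrees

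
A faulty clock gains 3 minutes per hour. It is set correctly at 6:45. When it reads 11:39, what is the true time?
For every 60 true minutes, the faulty clock advances 63 minutes, so 1 faulty-clock minute corresponds to 60/63 true minutes.
From 6:45 to 11:39 on the faulty dial is 294 minutes.
True elapsed: 294 x 60/63 = 280 minutes = 4 hours and 40 minutes.
True time: 6:45 + 4 hours and 40 minutes = 11:25.

Final answer: 11:25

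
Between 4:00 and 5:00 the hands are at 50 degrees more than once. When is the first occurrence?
At t minutes past 4:00, the hour hand is at 30 x 4 + 0.5t degrees and the minute hand is at 6t degrees.
The smaller angle between them is 50 degrees when |30H - 5.5t| = 50 or |30H - 5.5t| = 310.
With H = 4, solve 30 x 4 - 5.5t = +/- target for each target:
  t = (30 x 4 - 50) / 5.5 = 12.73
  t = (30 x 4 + 50) / 5.5 = 30.91
  t = (30 x 4 - 310) / 5.5 = -34.55 (outside (0, 60))
  t = (30 x 4 + 310) / 5.5 = 78.18 (outside (0, 60))
Valid solutions in (0, 60): {12.73, 30.91} minutes.
The first occurrence is t = 12.73 minutes.
The hands form a 50-degree angle at 12.73 minutes past 4:00.

Final answer: 12.73 minutes past 4:00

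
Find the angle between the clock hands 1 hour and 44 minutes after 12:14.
First find the time 1 hour and 44 minutes after 12:14.
Total minutes: 12 x 60 + 14 + 1 x 60 + 44 = 838.
838 mod 720 = 118 minutes = 1:58.
Now compute the angle at 1:58:
Hour hand: 1 x 30 + 58 x 0.5 = 59 degrees
Minute hand: 58 x 6 = 348 degrees
Difference: |59 - 348| = 289 degrees
Smaller angle: 360 - 289 = 71 degrees

Final answer: 71 degrees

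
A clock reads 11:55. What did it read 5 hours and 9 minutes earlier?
Starting time: 11:55 = 715 total minutes past 12:00
Subtracting: 5 hours and 9 minutes = 309 minutes
715 - 309 = 406 minutes
= 6 hours and 46 minutes past 12:00 = 6:46

Final answer: 6:46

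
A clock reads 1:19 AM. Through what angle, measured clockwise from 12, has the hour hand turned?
The hour hand moves 30 degrees per hour and 0.5 degrees per minute.
At 1:19: (1) x 30 + 19 x 0.5 = 30 + 9.5 = 39.5 degrees

Final answer: 39.5 degrees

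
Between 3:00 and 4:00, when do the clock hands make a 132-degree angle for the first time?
At t minutes past 3:00, the hour hand is at 30 x 3 + 0.5t degrees and the minute hand is at 6t degrees.
The smaller angle between them is 132 degrees when |30H - 5.5t| = 132 or |30H - 5.5t| = 228.
With H = 3, solve 30 x 3 - 5.5t = +/- target for each target:
  t = (30 x 3 - 132) / 5.5 = -7.64 (outside (0, 60))
  t = (30 x 3 + 132) / 5.5 = 40.36
  t = (30 x 3 - 228) / 5.5 = -25.09 (outside (0, 60))
  t = (30 x 3 + 228) / 5.5 = 57.82
Valid solutions in (0, 60): {40.36, 57.82} minutes.
The first occurrence is t = 40.36 minutes.
The hands form a 132-degree angle at 40.36 minutes past 3:00.

Final answer: 40.36 minutes past 3:00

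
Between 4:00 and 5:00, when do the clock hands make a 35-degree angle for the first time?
At t minutes past 4:00, the hour hand is at 30 x 4 + 0.5t degrees and the minute hand is at 6t degrees.
The smaller angle between them is 35 degrees when |30H - 5.5t| = 35 or |30H - 5.5t| = 325.
With H = 4, solve 30 x 4 - 5.5t = +/- target for each target:
  t = (30 x 4 - 35) / 5.5 = 15.45
  t = (30 x 4 + 35) / 5.5 = 28.18
  t = (30 x 4 - 325) / 5.5 = -37.27 (outside (0, 60))
  t = (30 x 4 + 325) / 5.5 = 80.91 (outside (0, 60))
Valid solutions in (0, 60): {15.45, 28.18} minutes.
The first occurrence is t = 15.45 minutes.
The hands form a 35-degree angle at 15.45 minutes past 4:00.

Final answer: 15.45 minutes past 4:00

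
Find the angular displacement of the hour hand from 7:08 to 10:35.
The hour hand moves 0.5 degrees per minute.
Time elapsed: 10:35 - 7:08 = 207 minutes
Angular displacement: 207 x 0.5 = 103.5 degrees

Final answer: 103.5 degrees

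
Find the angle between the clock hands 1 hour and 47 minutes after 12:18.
First find the time 1 hour and 47 minutes after 12:18.
Total minutes: 12 x 60 + 18 + 1 x 60 + 47 = 845.
845 mod 720 = 125 minutes = 2:05.
Now compute the angle at 2:05:
Hour hand: 2 x 30 + 5 x 0.5 = 62.5 degrees
Minute hand: 5 x 6 = 30 degrees
Difference: |62.5 - 30| = 32.5 degrees
The angle is 32.5 degrees

Final answer: 32.5 degrees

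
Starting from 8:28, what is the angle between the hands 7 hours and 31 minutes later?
First find the time 7 hours and 31 minutes after 8:28.
Total minutes: 8 x 60 + 28 + 7 x 60 + 31 = 959.
959 mod 720 = 239 minutes = 3:59.
Now compute the angle at 3:59:
Hour hand: 3 x 30 + 59 x 0.5 = 119.5 degrees
Minute hand: 59 x 6 = 354 degrees
Difference: |119.5 - 354| = 234.5 degrees
Smaller angle: 360 - 234.5 = 125.5 degrees

Final answer: 125.5 degrees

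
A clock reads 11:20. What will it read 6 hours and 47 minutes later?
Starting time: 11:20
Adding 47 minutes to 20 minutes: 20 + 47 = 67 minutes = 1 hour and 7 minutes
Adding 6 hours: 11 + 6 + 1 (carry) = 18 - 12 = 6
Final time: 6:07

Final answer: 6:07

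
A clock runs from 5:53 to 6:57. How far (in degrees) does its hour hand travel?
The hour hand moves 0.5 degrees per minute.
Time elapsed: 6:57 - 5:53 = 64 minutes
Angular displacement: 64 x 0.5 = 32 degrees

Final answer: 32 degrees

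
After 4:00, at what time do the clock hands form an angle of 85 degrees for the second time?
At t minutes past 4:00, the hour hand is at 30 x 4 + 0.5t degrees and the minute hand is at 6t degrees.
The smaller angle between them is 85 degrees when |30H - 5.5t| = 85 or |30H - 5.5t| = 275.
With H = 4, solve 30 x 4 - 5.5t = +/- target for each target:
  t = (30 x 4 - 85) / 5.5 = 6.36
  t = (30 x 4 + 85) / 5.5 = 37.27
  t = (30 x 4 - 275) / 5.5 = -28.18 (outside (0, 60))
  t = (30 x 4 + 275) / 5.5 = 71.82 (outside (0, 60))
Valid solutions in (0, 60): {6.36, 37.27} minutes.
The second occurrence is t = 37.27 minutes.
The hands form a 85-degree angle at 37.27 minutes past 4:00.

Final answer: 37.27 minutes past 4:00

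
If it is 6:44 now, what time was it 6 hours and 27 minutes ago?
Starting time: 6:44 = 404 total minutes past 12:00
Subtracting: 6 hours and 27 minutes = 387 minutes
404 - 387 = 17 minutes
= 17 minutes past 12:00 = 12:17

Final answer: 12:17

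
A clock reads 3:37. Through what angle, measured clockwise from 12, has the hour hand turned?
The hour hand moves 30 degrees per hour and 0.5 degrees per minute.
At 3:37: (3) x 30 + 37 x 0.5 = 90 + 18.5 = 108.5 degrees

Final answer: 108.5 degrees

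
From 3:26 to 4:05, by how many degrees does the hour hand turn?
The hour hand moves 0.5 degrees per minute.
Time elapsed: 4:05 - 3:26 = 39 minutes
Angular displacement: 39 x 0.5 = 19.5 degrees

Final answer: 19.5 degrees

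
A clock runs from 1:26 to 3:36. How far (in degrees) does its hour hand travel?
The hour hand moves 0.5 degrees per minute.
Time elapsed: 3:36 - 1:26 = 130 minutes
Angular displacement: 130 x 0.5 = 65 degrees

Final answer: 65 degrees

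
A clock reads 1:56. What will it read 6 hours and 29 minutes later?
Starting time: 1:56
Adding 29 minutes to 56 minutes: 56 + 29 = 85 minutes = 1 hour and 25 minutes
Adding 6 hours: 1 + 6 + 1 (carry) = 8
Final time: 8:25

Final answer: 8:25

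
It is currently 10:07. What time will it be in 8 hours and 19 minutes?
Starting time: 10:07
Adding 19 minutes to 7 minutes: 7 + 19 = 26 minutes
Adding 8 hours: 10 + 8 = 18 - 12 = 6
Final time: 6:26

Final answer: 6:26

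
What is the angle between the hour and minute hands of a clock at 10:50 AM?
Hour hand position: 10 x 30 + 50 x 0.5 = 325 degrees
Minute hand position: 50 x 6 = 300 degrees
Difference: |325 - 300| = 25 degrees
The angle between the hands is 25 degrees

Final answer: 25 degrees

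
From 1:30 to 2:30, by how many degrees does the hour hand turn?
The hour hand moves 0.5 degrees per minute.
Time elapsed: 2:30 - 1:30 = 60 minutes
Angular displacement: 60 x 0.5 = 30 degrees

Final answer: 30 degrees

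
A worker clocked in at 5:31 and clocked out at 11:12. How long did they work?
From 5:31 to 11:12:
(11 x 60 + 12) - (5 x 60 + 31) = 672 - 331 = 341 minutes
= 5 hours and 41 minutes

Final answer: 5 hours and 41 minutes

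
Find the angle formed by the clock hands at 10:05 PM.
Hour hand position: 10 x 30 + 5 x 0.5 = 302.5 degrees
Minute hand position: 5 x 6 = 30 degrees
Difference: |302.5 - 30| = 272.5 degrees
Since 272.5 > 180, the smaller angle is 360 - 272.5 = 87.5 degrees

Final answer: 87.5 degrees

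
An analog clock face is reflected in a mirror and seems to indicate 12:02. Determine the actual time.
Reflection across the vertical (12-6) axis maps a hand at angle A degrees to (360 - A) degrees, which sends a reading of T minutes past 12:00 to (720 - T) minutes past 12:00.
Mirror reads 12:02 = 2 minutes past 12:00.
Actual time: (720 - 2) mod 720 = 718 minutes = 11:58.

Final answer: 11:58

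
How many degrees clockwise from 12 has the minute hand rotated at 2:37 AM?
The minute hand moves 6 degrees per minute.
At 2:37: 37 x 6 = 222 degrees

Final answer: 222 degrees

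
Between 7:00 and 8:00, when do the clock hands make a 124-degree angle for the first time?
At t minutes past 7:00, the hour hand is at 30 x 7 + 0.5t degrees and the minute hand is at 6t degrees.
The smaller angle between them is 124 degrees when |30H - 5.5t| = 124 or |30H - 5.5t| = 236.
With H = 7, solve 30 x 7 - 5.5t = +/- target for each target:
  t = (30 x 7 - 124) / 5.5 = 15.64
  t = (30 x 7 + 124) / 5.5 = 60.73 (outside (0, 60))
  t = (30 x 7 - 236) / 5.5 = -4.73 (outside (0, 60))
  t = (30 x 7 + 236) / 5.5 = 81.09 (outside (0, 60))
Valid solutions in (0, 60): {15.64} minutes.
The first occurrence is t = 15.64 minutes.
The hands form a 124-degree angle at 15.64 minutes past 7:00.

Final answer: 15.64 minutes past 7:00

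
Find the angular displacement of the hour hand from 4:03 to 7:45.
The hour hand moves 0.5 degrees per minute.
Time elapsed: 7:45 - 4:03 = 222 minutes
Angular displacement: 222 x 0.5 = 111 degrees

Final answer: 111 degrees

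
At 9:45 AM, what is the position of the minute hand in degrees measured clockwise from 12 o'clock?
The minute hand moves 6 degrees per minute.
At 9:45: 45 x 6 = 270 degrees

Final answer: 270 degrees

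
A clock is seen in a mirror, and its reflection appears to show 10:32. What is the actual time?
Reflection across the vertical (12-6) axis maps a hand at angle A degrees to (360 - A) degrees, which sends a reading of T minutes past 12:00 to (720 - T) minutes past 12:00.
Mirror reads 10:32 = 632 minutes past 12:00.
Actual time: (720 - 632) mod 720 = 88 minutes = 1:28.

Final answer: 1:28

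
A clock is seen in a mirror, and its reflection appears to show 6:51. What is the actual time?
Reflection across the vertical (12-6) axis maps a hand at angle A degrees to (360 - A) degrees, which sends a reading of T minutes past 12:00 to (720 - T) minutes past 12:00.
Mirror reads 6:51 = 411 minutes past 12:00.
Actual time: (720 - 411) mod 720 = 309 minutes = 5:09.

Final answer: 5:09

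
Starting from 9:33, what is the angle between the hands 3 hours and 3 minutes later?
First find the time 3 hours and 3 minutes after 9:33.
Total minutes: 9 x 60 + 33 + 3 x 60 + 3 = 756.
756 mod 720 = 36 minutes = 12:36.
Now compute the angle at 12:36:
Hour hand: 0 x 30 + 36 x 0.5 = 18 degrees
Minute hand: 36 x 6 = 216 degrees
Difference: |18 - 216| = 198 degrees
Smaller angle: 360 - 198 = 162 degrees

Final answer: 162 degrees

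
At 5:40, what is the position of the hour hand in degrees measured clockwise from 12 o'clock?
The hour hand moves 30 degrees per hour and 0.5 degrees per minute.
At 5:40: (5) x 30 + 40 x 0.5 = 150 + 20 = 170 degrees

Final answer: 170 degrees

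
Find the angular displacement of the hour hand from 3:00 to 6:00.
The hour hand moves 0.5 degrees per minute.
Time elapsed: 6:00 - 3:00 = 180 minutes
Angular displacement: 180 x 0.5 = 90 degrees

Final answer: 90 degrees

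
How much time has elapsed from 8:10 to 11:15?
From 8:10 to 11:15:
(11 x 60 + 15) - (8 x 60 + 10) = 675 - 490 = 185 minutes
= 3 hours and 5 minutes

Final answer: 3 hours and 5 minutes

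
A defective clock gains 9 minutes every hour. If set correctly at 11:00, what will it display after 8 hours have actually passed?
For every 60 true minutes, the faulty clock advances 60 + 9 = 69 minutes.
True elapsed: 8 hours = 480 minutes.
Faulty clock advances: 480 x 69/60 = 552 minutes (drift: 72 minutes ahead).
Shown time: 11:00 + 552 minutes = 8:12.

Final answer: 8:12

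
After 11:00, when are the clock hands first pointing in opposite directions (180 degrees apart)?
For hands to be 180 degrees apart: |30H - 5.5t| = 180
With H = 11: t = (30 x 11 + 180)/5.5 = 92.73 or t = (30 x 11 - 180)/5.5 = 27.27
First valid solution (0 < t < 60): t = 27.27 minutes
The hands are opposite at 27.27 minutes past 11:00.

Final answer: 27.27 minutes past 11:00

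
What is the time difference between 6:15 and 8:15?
From 6:15 to 8:15:
(8 x 60 + 15) - (6 x 60 + 15) = 495 - 375 = 120 minutes
= 2 hours

Final answer: 2 hours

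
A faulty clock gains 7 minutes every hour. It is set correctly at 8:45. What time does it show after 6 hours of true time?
For every 60 true minutes, the faulty clock advances 60 + 7 = 67 minutes.
True elapsed: 6 hours = 360 minutes.
Faulty clock advances: 360 x 67/60 = 402 minutes (drift: 42 minutes ahead).
Shown time: 8:45 + 402 minutes = 3:27.

Final answer: 3:27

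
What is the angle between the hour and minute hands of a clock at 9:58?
Hour hand position: 9 x 30 + 58 x 0.5 = 299 degrees
Minute hand position: 58 x 6 = 348 degrees
Difference: |299 - 348| = 49 degrees
The angle between the hands is 49 degrees

Final answer: 49 degrees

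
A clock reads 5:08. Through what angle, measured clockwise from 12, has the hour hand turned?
The hour hand moves 30 degrees per hour and 0.5 degrees per minute.
At 5:08: (5) x 30 + 8 x 0.5 = 150 + 4 = 154 degrees

Final answer: 154 degrees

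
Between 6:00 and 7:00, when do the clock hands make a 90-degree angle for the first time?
At t minutes past 6:00, the hour hand is at 30 x 6 + 0.5t degrees and the minute hand is at 6t degrees.
The smaller angle between them is 90 degrees when |30H - 5.5t| = 90 or |30H - 5.5t| = 270.
With H = 6, solve 30 x 6 - 5.5t = +/- target for each target:
  t = (30 x 6 - 90) / 5.5 = 16.36
  t = (30 x 6 + 90) / 5.5 = 49.09
  t = (30 x 6 - 270) / 5.5 = -16.36 (outside (0, 60))
  t = (30 x 6 + 270) / 5.5 = 81.82 (outside (0, 60))
Valid solutions in (0, 60): {16.36, 49.09} minutes.
The first occurrence is t = 16.36 minutes.
The hands form a 90-degree angle at 16.36 minutes past 6:00.

Final answer: 16.36 minutes past 6:00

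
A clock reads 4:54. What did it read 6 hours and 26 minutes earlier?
Starting time: 4:54 = 294 total minutes past 12:00
Subtracting: 6 hours and 26 minutes = 386 minutes
294 - 386 = -92 (negative, add 12 hours = 720) = 628 minutes
= 10 hours and 28 minutes past 12:00 = 10:28

Final answer: 10:28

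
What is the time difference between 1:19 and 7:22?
From 1:19 to 7:22:
(7 x 60 + 22) - (1 x 60 + 19) = 442 - 79 = 363 minutes
= 6 hours and 3 minutes

Final answer: 6 hours and 3 minutes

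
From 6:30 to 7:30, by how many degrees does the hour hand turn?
The hour hand moves 0.5 degrees per minute.
Time elapsed: 7:30 - 6:30 = 60 minutes
Angular displacement: 60 x 0.5 = 30 degrees

Final answer: 30 degrees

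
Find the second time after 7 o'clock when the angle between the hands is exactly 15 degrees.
At t minutes past 7:00, the hour hand is at 30 x 7 + 0.5t degrees and the minute hand is at 6t degrees.
The smaller angle between them is 15 degrees when |30H - 5.5t| = 15 or |30H - 5.5t| = 345.
With H = 7, solve 30 x 7 - 5.5t = +/- target for each target:
  t = (30 x 7 - 15) / 5.5 = 35.45
  t = (30 x 7 + 15) / 5.5 = 40.91
  t = (30 x 7 - 345) / 5.5 = -24.55 (outside (0, 60))
  t = (30 x 7 + 345) / 5.5 = 100.91 (outside (0, 60))
Valid solutions in (0, 60): {35.45, 40.91} minutes.
The second occurrence is t = 40.91 minutes.
The hands form a 15-degree angle at 40.91 minutes past 7:00.

Final answer: 40.91 minutes past 7:00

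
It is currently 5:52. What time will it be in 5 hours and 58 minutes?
Starting time: 5:52
Adding 58 minutes to 52 minutes: 52 + 58 = 110 minutes = 1 hour and 50 minutes
Adding 5 hours: 5 + 5 + 1 (carry) = 11
Final time: 11:50

Final answer: 11:50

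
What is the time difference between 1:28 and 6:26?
From 1:28 to 6:26:
(6 x 60 + 26) - (1 x 60 + 28) = 386 - 88 = 298 minutes
= 4 hours and 58 minutes

Final answer: 4 hours and 58 minutes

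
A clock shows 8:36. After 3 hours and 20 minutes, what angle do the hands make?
First find the time 3 hours and 20 minutes after 8:36.
Total minutes: 8 x 60 + 36 + 3 x 60 + 20 = 716.
716 mod 720 = 716 minutes = 11:56.
Now compute the angle at 11:56:
Hour hand: 11 x 30 + 56 x 0.5 = 358 degrees
Minute hand: 56 x 6 = 336 degrees
Difference: |358 - 336| = 22 degrees
The angle is 22 degrees

Final answer: 22 degrees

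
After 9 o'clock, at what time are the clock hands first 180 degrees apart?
For hands to be 180 degrees apart: |30H - 5.5t| = 180
With H = 9: t = (30 x 9 + 180)/5.5 = 81.82 or t = (30 x 9 - 180)/5.5 = 16.36
First valid solution (0 < t < 60): t = 16.36 minutes
The hands are opposite at 16.36 minutes past 9:00.

Final answer: 16.36 minutes past 9:00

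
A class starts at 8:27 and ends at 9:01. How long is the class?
From 8:27 to 9:01:
(9 x 60 + 1) - (8 x 60 + 27) = 541 - 507 = 34 minutes
= 34 minutes

Final answer: 34 minutes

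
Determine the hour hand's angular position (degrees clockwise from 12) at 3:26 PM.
The hour hand moves 30 degrees per hour and 0.5 degrees per minute.
At 3:26: (3) x 30 + 26 x 0.5 = 90 + 13 = 103 degrees

Final answer: 103 degrees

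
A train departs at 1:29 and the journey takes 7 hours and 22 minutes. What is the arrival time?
Starting time: 1:29
Adding 22 minutes to 29 minutes: 29 + 22 = 51 minutes
Adding 7 hours: 1 + 7 = 8
Final time: 8:51

Final answer: 8:51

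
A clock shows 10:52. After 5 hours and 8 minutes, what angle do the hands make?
First find the time 5 hours and 8 minutes after 10:52.
Total minutes: 10 x 60 + 52 + 5 x 60 + 8 = 960.
960 mod 720 = 240 minutes = 4:00.
Now compute the angle at 4:00:
Hour hand: 4 x 30 + 0 x 0.5 = 120 degrees
Minute hand: 0 x 6 = 0 degrees
Difference: |120 - 0| = 120 degrees
The angle is 120 degrees

Final answer: 120 degrees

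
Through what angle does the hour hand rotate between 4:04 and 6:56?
The hour hand moves 0.5 degrees per minute.
Time elapsed: 6:56 - 4:04 = 172 minutes
Angular displacement: 172 x 0.5 = 86 degrees

Final answer: 86 degrees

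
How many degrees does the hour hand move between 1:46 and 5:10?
The hour hand moves 0.5 degrees per minute.
Time elapsed: 5:10 - 1:46 = 204 minutes
Angular displacement: 204 x 0.5 = 102 degrees

Final answer: 102 degrees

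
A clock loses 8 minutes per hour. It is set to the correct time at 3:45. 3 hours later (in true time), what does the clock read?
For every 60 true minutes, the faulty clock advances 60 - 8 = 52 minutes.
True elapsed: 3 hours = 180 minutes.
Faulty clock advances: 180 x 52/60 = 156 minutes (drift: 24 minutes behind).
Shown time: 3:45 + 156 minutes = 6:21.

Final answer: 6:21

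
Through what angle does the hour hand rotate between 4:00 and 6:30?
The hour hand moves 0.5 degrees per minute.
Time elapsed: 6:30 - 4:00 = 150 minutes
Angular displacement: 150 x 0.5 = 75 degrees

Final answer: 75 degrees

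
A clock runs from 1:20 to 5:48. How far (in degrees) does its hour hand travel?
The hour hand moves 0.5 degrees per minute.
Time elapsed: 5:48 - 1:20 = 268 minutes
Angular displacement: 268 x 0.5 = 134 degrees

Final answer: 134 degrees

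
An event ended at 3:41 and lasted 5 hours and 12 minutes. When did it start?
Starting time: 3:41 = 221 total minutes past 12:00
Subtracting: 5 hours and 12 minutes = 312 minutes
221 - 312 = -91 (negative, add 12 hours = 720) = 629 minutes
= 10 hours and 29 minutes past 12:00 = 10:29

Final answer: 10:29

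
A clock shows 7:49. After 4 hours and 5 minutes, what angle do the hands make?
First find the time 4 hours and 5 minutes after 7:49.
Total minutes: 7 x 60 + 49 + 4 x 60 + 5 = 714.
714 mod 720 = 714 minutes = 11:54.
Now compute the angle at 11:54:
Hour hand: 11 x 30 + 54 x 0.5 = 357 degrees
Minute hand: 54 x 6 = 324 degrees
Difference: |357 - 324| = 33 degrees
The angle is 33 degrees

Final answer: 33 degrees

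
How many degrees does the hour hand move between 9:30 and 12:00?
The hour hand moves 0.5 degrees per minute.
Time elapsed: 12:00 - 9:30 = 150 minutes
Angular displacement: 150 x 0.5 = 75 degrees

Final answer: 75 degrees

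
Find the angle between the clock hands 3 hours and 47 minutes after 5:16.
First find the time 3 hours and 47 minutes after 5:16.
Total minutes: 5 x 60 + 16 + 3 x 60 + 47 = 543.
543 mod 720 = 543 minutes = 9:03.
Now compute the angle at 9:03:
Hour hand: 9 x 30 + 3 x 0.5 = 271.5 degrees
Minute hand: 3 x 6 = 18 degrees
Difference: |271.5 - 18| = 253.5 degrees
Smaller angle: 360 - 253.5 = 106.5 degrees

Final answer: 106.5 degrees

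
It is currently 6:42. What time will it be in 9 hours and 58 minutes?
Starting time: 6:42
Adding 58 minutes to 42 minutes: 42 + 58 = 100 minutes = 1 hour and 40 minutes
Adding 9 hours: 6 + 9 + 1 (carry) = 16 - 12 = 4
Final time: 4:40

Final answer: 4:40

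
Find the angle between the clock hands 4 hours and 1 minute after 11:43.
First find the time 4 hours and 1 minute after 11:43.
Total minutes: 11 x 60 + 43 + 4 x 60 + 1 = 944.
944 mod 720 = 224 minutes = 3:44.
Now compute the angle at 3:44:
Hour hand: 3 x 30 + 44 x 0.5 = 112 degrees
Minute hand: 44 x 6 = 264 degrees
Difference: |112 - 264| = 152 degrees
The angle is 152 degrees

Final answer: 152 degrees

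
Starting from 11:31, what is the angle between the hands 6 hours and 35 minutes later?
First find the time 6 hours and 35 minutes after 11:31.
Total minutes: 11 x 60 + 31 + 6 x 60 + 35 = 1086.
1086 mod 720 = 366 minutes = 6:06.
Now compute the angle at 6:06:
Hour hand: 6 x 30 + 6 x 0.5 = 183 degrees
Minute hand: 6 x 6 = 36 degrees
Difference: |183 - 36| = 147 degrees
The angle is 147 degrees

Final answer: 147 degrees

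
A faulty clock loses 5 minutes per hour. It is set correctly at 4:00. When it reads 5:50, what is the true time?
For every 60 true minutes, the faulty clock advances 55 minutes, so 1 faulty-clock minute corresponds to 60/55 true minutes.
From 4:00 to 5:50 on the faulty dial is 110 minutes.
True elapsed: 110 x 60/55 = 120 minutes = 2 hours.
True time: 4:00 + 2 hours = 6:00.

Final answer: 6:00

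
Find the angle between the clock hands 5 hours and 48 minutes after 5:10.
First find the time 5 hours and 48 minutes after 5:10.
Total minutes: 5 x 60 + 10 + 5 x 60 + 48 = 658.
658 mod 720 = 658 minutes = 10:58.
Now compute the angle at 10:58:
Hour hand: 10 x 30 + 58 x 0.5 = 329 degrees
Minute hand: 58 x 6 = 348 degrees
Difference: |329 - 348| = 19 degrees
The angle is 19 degrees

Final answer: 19 degrees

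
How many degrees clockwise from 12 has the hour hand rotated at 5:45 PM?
The hour hand moves 30 degrees per hour and 0.5 degrees per minute.
At 5:45: (5) x 30 + 45 x 0.5 = 150 + 22.5 = 172.5 degrees

Final answer: 172.5 degrees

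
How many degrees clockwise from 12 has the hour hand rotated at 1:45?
The hour hand moves 30 degrees per hour and 0.5 degrees per minute.
At 1:45: (1) x 30 + 45 x 0.5 = 30 + 22.5 = 52.5 degrees

Final answer: 52.5 degrees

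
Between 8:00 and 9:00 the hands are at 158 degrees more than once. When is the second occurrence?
At t minutes past 8:00, the hour hand is at 30 x 8 + 0.5t degrees and the minute hand is at 6t degrees.
The smaller angle between them is 158 degrees when |30H - 5.5t| = 158 or |30H - 5.5t| = 202.
With H = 8, solve 30 x 8 - 5.5t = +/- target for each target:
  t = (30 x 8 - 158) / 5.5 = 14.91
  t = (30 x 8 + 158) / 5.5 = 72.36 (outside (0, 60))
  t = (30 x 8 - 202) / 5.5 = 6.91
  t = (30 x 8 + 202) / 5.5 = 80.36 (outside (0, 60))
Valid solutions in (0, 60): {6.91, 14.91} minutes.
The second occurrence is t = 14.91 minutes.
The hands form a 158-degree angle at 14.91 minutes past 8:00.

Final answer: 14.91 minutes past 8:00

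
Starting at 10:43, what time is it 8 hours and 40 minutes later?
Starting time: 10:43
Adding 40 minutes to 43 minutes: 43 + 40 = 83 minutes = 1 hour and 23 minutes
Adding 8 hours: 10 + 8 + 1 (carry) = 19 - 12 = 7
Final time: 7:23

Final answer: 7:23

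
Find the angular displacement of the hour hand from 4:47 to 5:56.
The hour hand moves 0.5 degrees per minute.
Time elapsed: 5:56 - 4:47 = 69 minutes
Angular displacement: 69 x 0.5 = 34.5 degrees

Final answer: 34.5 degrees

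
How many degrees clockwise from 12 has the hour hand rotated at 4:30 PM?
The hour hand moves 30 degrees per hour and 0.5 degrees per minute.
At 4:30: (4) x 30 + 30 x 0.5 = 120 + 15 = 135 degrees

Final answer: 135 degrees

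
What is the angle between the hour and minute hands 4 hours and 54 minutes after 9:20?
First find the time 4 hours and 54 minutes after 9:20.
Total minutes: 9 x 60 + 20 + 4 x 60 + 54 = 854.
854 mod 720 = 134 minutes = 2:14.
Now compute the angle at 2:14:
Hour hand: 2 x 30 + 14 x 0.5 = 67 degrees
Minute hand: 14 x 6 = 84 degrees
Difference: |67 - 84| = 17 degrees
The angle is 17 degrees

Final answer: 17 degrees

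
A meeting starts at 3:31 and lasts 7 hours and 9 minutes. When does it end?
Starting time: 3:31
Adding 9 minutes to 31 minutes: 31 + 9 = 40 minutes
Adding 7 hours: 3 + 7 = 10
Final time: 10:40

Final answer: 10:40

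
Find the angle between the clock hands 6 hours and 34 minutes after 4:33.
First find the time 6 hours and 34 minutes after 4:33.
Total minutes: 4 x 60 + 33 + 6 x 60 + 34 = 667.
667 mod 720 = 667 minutes = 11:07.
Now compute the angle at 11:07:
Hour hand: 11 x 30 + 7 x 0.5 = 333.5 degrees
Minute hand: 7 x 6 = 42 degrees
Difference: |333.5 - 42| = 291.5 degrees
Smaller angle: 360 - 291.5 = 68.5 degrees

Final answer: 68.5 degrees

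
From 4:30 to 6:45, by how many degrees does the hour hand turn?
The hour hand moves 0.5 degrees per minute.
Time elapsed: 6:45 - 4:30 = 135 minutes
Angular displacement: 135 x 0.5 = 67.5 degrees

Final answer: 67.5 degrees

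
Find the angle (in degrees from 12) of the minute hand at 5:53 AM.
The minute hand moves 6 degrees per minute.
At 5:53: 53 x 6 = 318 degrees

Final answer: 318 degrees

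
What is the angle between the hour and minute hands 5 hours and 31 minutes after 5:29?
First find the time 5 hours and 31 minutes after 5:29.
Total minutes: 5 x 60 + 29 + 5 x 60 + 31 = 660.
660 mod 720 = 660 minutes = 11:00.
Now compute the angle at 11:00:
Hour hand: 11 x 30 + 0 x 0.5 = 330 degrees
Minute hand: 0 x 6 = 0 degrees
Difference: |330 - 0| = 330 degrees
Smaller angle: 360 - 330 = 30 degrees

Final answer: 30 degrees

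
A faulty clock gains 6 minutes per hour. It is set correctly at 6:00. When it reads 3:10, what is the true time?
For every 60 true minutes, the faulty clock advances 66 minutes, so 1 faulty-clock minute corresponds to 60/66 true minutes.
From 6:00 to 3:10 on the faulty dial is 550 minutes.
True elapsed: 550 x 60/66 = 500 minutes = 8 hours and 20 minutes.
True time: 6:00 + 8 hours and 20 minutes = 2:20.

Final answer: 2:20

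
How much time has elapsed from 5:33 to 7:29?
From 5:33 to 7:29:
(7 x 60 + 29) - (5 x 60 + 33) = 449 - 333 = 116 minutes
= 1 hour and 56 minutes

Final answer: 1 hour and 56 minutes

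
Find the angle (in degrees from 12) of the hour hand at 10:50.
The hour hand moves 30 degrees per hour and 0.5 degrees per minute.
At 10:50: (10) x 30 + 50 x 0.5 = 300 + 25 = 325 degrees

Final answer: 325 degrees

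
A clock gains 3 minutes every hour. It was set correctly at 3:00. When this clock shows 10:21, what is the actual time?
For every 60 true minutes, the faulty clock advances 63 minutes, so 1 faulty-clock minute corresponds to 60/63 true minutes.
From 3:00 to 10:21 on the faulty dial is 441 minutes.
True elapsed: 441 x 60/63 = 420 minutes = 7 hours.
True time: 3:00 + 7 hours = 10:00.

Final answer: 10:00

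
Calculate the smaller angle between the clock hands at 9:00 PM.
Hour hand position: 9 x 30 + 0 x 0.5 = 270 degrees
Minute hand position: 0 x 6 = 0 degrees
Difference: |270 - 0| = 270 degrees
Since 270 > 180, the smaller angle is 360 - 270 = 90 degrees

Final answer: 90 degrees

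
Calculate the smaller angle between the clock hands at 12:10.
Hour hand position: 0 x 30 + 10 x 0.5 = 5 degrees
Minute hand position: 10 x 6 = 60 degrees
Difference: |5 - 60| = 55 degrees
The angle between the hands is 55 degrees

Final answer: 55 degrees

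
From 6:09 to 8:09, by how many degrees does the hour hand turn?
The hour hand moves 0.5 degrees per minute.
Time elapsed: 8:09 - 6:09 = 120 minutes
Angular displacement: 120 x 0.5 = 60 degrees

Final answer: 60 degrees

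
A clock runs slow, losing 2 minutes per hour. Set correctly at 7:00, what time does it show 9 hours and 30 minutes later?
For every 60 true minutes, the faulty clock advances 60 - 2 = 58 minutes.
True elapsed: 9 hours and 30 minutes = 570 minutes.
Faulty clock advances: 570 x 58/60 = 551 minutes (drift: 19 minutes behind).
Shown time: 7:00 + 551 minutes = 4:11.

Final answer: 4:11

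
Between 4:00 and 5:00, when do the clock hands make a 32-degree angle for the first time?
At t minutes past 4:00, the hour hand is at 30 x 4 + 0.5t degrees and the minute hand is at 6t degrees.
The smaller angle between them is 32 degrees when |30H - 5.5t| = 32 or |30H - 5.5t| = 328.
With H = 4, solve 30 x 4 - 5.5t = +/- target for each target:
  t = (30 x 4 - 32) / 5.5 = 16
  t = (30 x 4 + 32) / 5.5 = 27.64
  t = (30 x 4 - 328) / 5.5 = -37.82 (outside (0, 60))
  t = (30 x 4 + 328) / 5.5 = 81.45 (outside (0, 60))
Valid solutions in (0, 60): {16, 27.64} minutes.
The first occurrence is t = 16 minutes.
The hands form a 32-degree angle at 16 minutes past 4:00.

Final answer: 16 minutes past 4:00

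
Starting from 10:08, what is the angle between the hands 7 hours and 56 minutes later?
First find the time 7 hours and 56 minutes after 10:08.
Total minutes: 10 x 60 + 8 + 7 x 60 + 56 = 1084.
1084 mod 720 = 364 minutes = 6:04.
Now compute the angle at 6:04:
Hour hand: 6 x 30 + 4 x 0.5 = 182 degrees
Minute hand: 4 x 6 = 24 degrees
Difference: |182 - 24| = 158 degrees
The angle is 158 degrees

Final answer: 158 degrees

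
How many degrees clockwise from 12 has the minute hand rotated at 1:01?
The minute hand moves 6 degrees per minute.
At 1:01: 1 x 6 = 6 degrees

Final answer: 6 degrees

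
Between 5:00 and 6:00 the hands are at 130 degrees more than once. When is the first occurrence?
At t minutes past 5:00, the hour hand is at 30 x 5 + 0.5t degrees and the minute hand is at 6t degrees.
The smaller angle between them is 130 degrees when |30H - 5.5t| = 130 or |30H - 5.5t| = 230.
With H = 5, solve 30 x 5 - 5.5t = +/- target for each target:
  t = (30 x 5 - 130) / 5.5 = 3.64
  t = (30 x 5 + 130) / 5.5 = 50.91
  t = (30 x 5 - 230) / 5.5 = -14.55 (outside (0, 60))
  t = (30 x 5 + 230) / 5.5 = 69.09 (outside (0, 60))
Valid solutions in (0, 60): {3.64, 50.91} minutes.
The first occurrence is t = 3.64 minutes.
The hands form a 130-degree angle at 3.64 minutes past 5:00.

Final answer: 3.64 minutes past 5:00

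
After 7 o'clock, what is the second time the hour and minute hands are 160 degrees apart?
At t minutes past 7:00, the hour hand is at 30 x 7 + 0.5t degrees and the minute hand is at 6t degrees.
The smaller angle between them is 160 degrees when |30H - 5.5t| = 160 or |30H - 5.5t| = 200.
With H = 7, solve 30 x 7 - 5.5t = +/- target for each target:
  t = (30 x 7 - 160) / 5.5 = 9.09
  t = (30 x 7 + 160) / 5.5 = 67.27 (outside (0, 60))
  t = (30 x 7 - 200) / 5.5 = 1.82
  t = (30 x 7 + 200) / 5.5 = 74.55 (outside (0, 60))
Valid solutions in (0, 60): {1.82, 9.09} minutes.
The second occurrence is t = 9.09 minutes.
The hands form a 160-degree angle at 9.09 minutes past 7:00.

Final answer: 9.09 minutes past 7:00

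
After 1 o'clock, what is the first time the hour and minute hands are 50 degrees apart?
At t minutes past 1:00, the hour hand is at 30 x 1 + 0.5t degrees and the minute hand is at 6t degrees.
The smaller angle between them is 50 degrees when |30H - 5.5t| = 50 or |30H - 5.5t| = 310.
With H = 1, solve 30 x 1 - 5.5t = +/- target for each target:
  t = (30 x 1 - 50) / 5.5 = -3.64 (outside (0, 60))
  t = (30 x 1 + 50) / 5.5 = 14.55
  t = (30 x 1 - 310) / 5.5 = -50.91 (outside (0, 60))
  t = (30 x 1 + 310) / 5.5 = 61.82 (outside (0, 60))
Valid solutions in (0, 60): {14.55} minutes.
The first occurrence is t = 14.55 minutes.
The hands form a 50-degree angle at 14.55 minutes past 1:00.

Final answer: 14.55 minutes past 1:00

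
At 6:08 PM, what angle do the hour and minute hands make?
Hour hand position: 6 x 30 + 8 x 0.5 = 184 degrees
Minute hand position: 8 x 6 = 48 degrees
Difference: |184 - 48| = 136 degrees
The angle between the hands is 136 degrees

Final answer: 136 degrees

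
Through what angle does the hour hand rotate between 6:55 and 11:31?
The hour hand moves 0.5 degrees per minute.
Time elapsed: 11:31 - 6:55 = 276 minutes
Angular displacement: 276 x 0.5 = 138 degrees

Final answer: 138 degrees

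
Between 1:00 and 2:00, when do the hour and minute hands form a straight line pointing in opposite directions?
For hands to be 180 degrees apart: |30H - 5.5t| = 180
With H = 1: t = (30 x 1 + 180)/5.5 = 38.18 or t = (30 x 1 - 180)/5.5 = -27.27
First valid solution (0 < t < 60): t = 38.18 minutes
The hands are opposite at 38.18 minutes past 1:00.

Final answer: 38.18 minutes past 1:00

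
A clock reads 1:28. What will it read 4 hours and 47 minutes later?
Starting time: 1:28
Adding 47 minutes to 28 minutes: 28 + 47 = 75 minutes = 1 hour and 15 minutes
Adding 4 hours: 1 + 4 + 1 (carry) = 6
Final time: 6:15

Final answer: 6:15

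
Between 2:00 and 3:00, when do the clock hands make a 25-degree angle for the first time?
At t minutes past 2:00, the hour hand is at 30 x 2 + 0.5t degrees and the minute hand is at 6t degrees.
The smaller angle between them is 25 degrees when |30H - 5.5t| = 25 or |30H - 5.5t| = 335.
With H = 2, solve 30 x 2 - 5.5t = +/- target for each target:
  t = (30 x 2 - 25) / 5.5 = 6.36
  t = (30 x 2 + 25) / 5.5 = 15.45
  t = (30 x 2 - 335) / 5.5 = -50 (outside (0, 60))
  t = (30 x 2 + 335) / 5.5 = 71.82 (outside (0, 60))
Valid solutions in (0, 60): {6.36, 15.45} minutes.
The first occurrence is t = 6.36 minutes.
The hands form a 25-degree angle at 6.36 minutes past 2:00.

Final answer: 6.36 minutes past 2:00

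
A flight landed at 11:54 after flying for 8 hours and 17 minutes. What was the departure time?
Starting time: 11:54 = 714 total minutes past 12:00
Subtracting: 8 hours and 17 minutes = 497 minutes
714 - 497 = 217 minutes
= 3 hours and 37 minutes past 12:00 = 3:37

Final answer: 3:37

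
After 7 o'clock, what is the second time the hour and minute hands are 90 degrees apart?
At t minutes past 7:00, the hour hand is at 30 x 7 + 0.5t degrees and the minute hand is at 6t degrees.
The smaller angle between them is 90 degrees when |30H - 5.5t| = 90 or |30H - 5.5t| = 270.
With H = 7, solve 30 x 7 - 5.5t = +/- target for each target:
  t = (30 x 7 - 90) / 5.5 = 21.82
  t = (30 x 7 + 90) / 5.5 = 54.55
  t = (30 x 7 - 270) / 5.5 = -10.91 (outside (0, 60))
  t = (30 x 7 + 270) / 5.5 = 87.27 (outside (0, 60))
Valid solutions in (0, 60): {21.82, 54.55} minutes.
The second occurrence is t = 54.55 minutes.
The hands form a 90-degree angle at 54.55 minutes past 7:00.

Final answer: 54.55 minutes past 7:00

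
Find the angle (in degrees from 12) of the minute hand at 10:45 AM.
The minute hand moves 6 degrees per minute.
At 10:45: 45 x 6 = 270 degrees

Final answer: 270 degrees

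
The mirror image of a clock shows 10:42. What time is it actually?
Reflection across the vertical (12-6) axis maps a hand at angle A degrees to (360 - A) degrees, which sends a reading of T minutes past 12:00 to (720 - T) minutes past 12:00.
Mirror reads 10:42 = 642 minutes past 12:00.
Actual time: (720 - 642) mod 720 = 78 minutes = 1:18.

Final answer: 1:18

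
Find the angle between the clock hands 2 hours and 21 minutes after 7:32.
First find the time 2 hours and 21 minutes after 7:32.
Total minutes: 7 x 60 + 32 + 2 x 60 + 21 = 593.
593 mod 720 = 593 minutes = 9:53.
Now compute the angle at 9:53:
Hour hand: 9 x 30 + 53 x 0.5 = 296.5 degrees
Minute hand: 53 x 6 = 318 degrees
Difference: |296.5 - 318| = 21.5 degrees
The angle is 21.5 degrees

Final answer: 21.5 degrees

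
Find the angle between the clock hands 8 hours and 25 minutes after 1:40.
First find the time 8 hours and 25 minutes after 1:40.
Total minutes: 1 x 60 + 40 + 8 x 60 + 25 = 605.
605 mod 720 = 605 minutes = 10:05.
Now compute the angle at 10:05:
Hour hand: 10 x 30 + 5 x 0.5 = 302.5 degrees
Minute hand: 5 x 6 = 30 degrees
Difference: |302.5 - 30| = 272.5 degrees
Smaller angle: 360 - 272.5 = 87.5 degrees

Final answer: 87.5 degrees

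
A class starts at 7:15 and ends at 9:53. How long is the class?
From 7:15 to 9:53:
(9 x 60 + 53) - (7 x 60 + 15) = 593 - 435 = 158 minutes
= 2 hours and 38 minutes

Final answer: 2 hours and 38 minutes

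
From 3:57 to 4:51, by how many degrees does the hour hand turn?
The hour hand moves 0.5 degrees per minute.
Time elapsed: 4:51 - 3:57 = 54 minutes
Angular displacement: 54 x 0.5 = 27 degrees

Final answer: 27 degrees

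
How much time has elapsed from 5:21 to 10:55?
From 5:21 to 10:55:
(10 x 60 + 55) - (5 x 60 + 21) = 655 - 321 = 334 minutes
= 5 hours and 34 minutes

Final answer: 5 hours and 34 minutes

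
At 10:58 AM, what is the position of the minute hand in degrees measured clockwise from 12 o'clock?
The minute hand moves 6 degrees per minute.
At 10:58: 58 x 6 = 348 degrees

Final answer: 348 degrees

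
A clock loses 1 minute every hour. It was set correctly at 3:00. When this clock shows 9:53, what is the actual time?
For every 60 true minutes, the faulty clock advances 59 minutes, so 1 faulty-clock minute corresponds to 60/59 true minutes.
From 3:00 to 9:53 on the faulty dial is 413 minutes.
True elapsed: 413 x 60/59 = 420 minutes = 7 hours.
True time: 3:00 + 7 hours = 10:00.

Final answer: 10:00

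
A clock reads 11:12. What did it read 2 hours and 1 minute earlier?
Starting time: 11:12 = 672 total minutes past 12:00
Subtracting: 2 hours and 1 minute = 121 minutes
672 - 121 = 551 minutes
= 9 hours and 11 minutes past 12:00 = 9:11

Final answer: 9:11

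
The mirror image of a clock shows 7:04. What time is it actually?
Reflection across the vertical (12-6) axis maps a hand at angle A degrees to (360 - A) degrees, which sends a reading of T minutes past 12:00 to (720 - T) minutes past 12:00.
Mirror reads 7:04 = 424 minutes past 12:00.
Actual time: (720 - 424) mod 720 = 296 minutes = 4:56.

Final answer: 4:56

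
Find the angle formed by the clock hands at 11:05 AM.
Hour hand position: 11 x 30 + 5 x 0.5 = 332.5 degrees
Minute hand position: 5 x 6 = 30 degrees
Difference: |332.5 - 30| = 302.5 degrees
Since 302.5 > 180, the smaller angle is 360 - 302.5 = 57.5 degrees

Final answer: 57.5 degrees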